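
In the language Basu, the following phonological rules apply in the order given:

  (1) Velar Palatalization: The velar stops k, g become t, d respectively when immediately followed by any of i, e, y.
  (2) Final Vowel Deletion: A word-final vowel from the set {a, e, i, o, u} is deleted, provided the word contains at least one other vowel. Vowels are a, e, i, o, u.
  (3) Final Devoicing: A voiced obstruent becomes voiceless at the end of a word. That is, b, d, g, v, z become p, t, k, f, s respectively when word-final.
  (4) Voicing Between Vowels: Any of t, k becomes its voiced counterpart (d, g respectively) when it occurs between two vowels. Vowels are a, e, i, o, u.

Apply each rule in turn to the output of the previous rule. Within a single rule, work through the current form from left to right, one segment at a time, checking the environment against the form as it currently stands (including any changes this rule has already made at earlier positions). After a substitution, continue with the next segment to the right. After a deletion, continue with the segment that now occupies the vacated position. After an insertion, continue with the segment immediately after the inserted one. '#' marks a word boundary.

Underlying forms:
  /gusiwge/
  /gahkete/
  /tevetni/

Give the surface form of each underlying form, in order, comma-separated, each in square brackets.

[gusiwt], [gahtet], [tevetn]

/gusiwge/:
  (1) Velar Palatalization: [gusiwge] → [gusiwde]
  (2) Final Vowel Deletion: [gusiwde] → [gusiwd]
  (3) Final Devoicing: [gusiwd] → [gusiwt]
  (4) Voicing Between Vowels: no change — [gusiwt]
/gahkete/:
  (1) Velar Palatalization: [gahkete] → [gahtete]
  (2) Final Vowel Deletion: [gahtete] → [gahtet]
  (3) Final Devoicing: no change — [gahtet]
  (4) Voicing Between Vowels: no change — [gahtet]
/tevetni/:
  (1) Velar Palatalization: no change — [tevetni]
  (2) Final Vowel Deletion: [tevetni] → [tevetn]
  (3) Final Devoicing: no change — [tevetn]
  (4) Voicing Between Vowels: no change — [tevetn]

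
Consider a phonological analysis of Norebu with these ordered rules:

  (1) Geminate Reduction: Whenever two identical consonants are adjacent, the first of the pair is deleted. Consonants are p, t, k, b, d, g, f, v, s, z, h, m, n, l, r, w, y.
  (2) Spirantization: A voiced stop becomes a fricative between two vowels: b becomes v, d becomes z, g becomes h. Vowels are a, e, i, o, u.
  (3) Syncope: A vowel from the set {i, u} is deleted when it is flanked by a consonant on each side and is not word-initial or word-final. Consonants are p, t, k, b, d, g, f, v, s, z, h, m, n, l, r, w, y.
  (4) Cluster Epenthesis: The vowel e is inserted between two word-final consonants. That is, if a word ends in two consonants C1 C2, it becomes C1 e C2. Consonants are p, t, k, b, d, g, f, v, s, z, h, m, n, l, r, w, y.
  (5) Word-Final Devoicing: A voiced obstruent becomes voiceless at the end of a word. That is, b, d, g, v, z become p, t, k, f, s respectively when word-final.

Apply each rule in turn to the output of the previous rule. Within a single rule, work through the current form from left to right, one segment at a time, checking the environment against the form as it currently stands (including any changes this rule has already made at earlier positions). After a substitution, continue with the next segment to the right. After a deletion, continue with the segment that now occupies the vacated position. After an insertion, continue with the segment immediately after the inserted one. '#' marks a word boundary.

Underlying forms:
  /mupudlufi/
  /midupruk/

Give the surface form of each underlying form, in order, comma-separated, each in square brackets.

/mupudlufi/:
  (1) Geminate Reduction: no change — [mupudlufi]
  (2) Spirantization: no change — [mupudlufi]
  (3) Syncope: [mupudlufi] → [mpdlfi]
  (4) Cluster Epenthesis: no change — [mpdlfi]
  (5) Word-Final Devoicing: no change — [mpdlfi]
/midupruk/:
  (1) Geminate Reduction: no change — [midupruk]
  (2) Spirantization: [midupruk] → [mizupruk]
  (3) Syncope: [mizupruk] → [mzprk]
  (4) Cluster Epenthesis: [mzprk] → [mzprek]
  (5) Word-Final Devoicing: no change — [mzprek]

[mpdlfi], [mzprek]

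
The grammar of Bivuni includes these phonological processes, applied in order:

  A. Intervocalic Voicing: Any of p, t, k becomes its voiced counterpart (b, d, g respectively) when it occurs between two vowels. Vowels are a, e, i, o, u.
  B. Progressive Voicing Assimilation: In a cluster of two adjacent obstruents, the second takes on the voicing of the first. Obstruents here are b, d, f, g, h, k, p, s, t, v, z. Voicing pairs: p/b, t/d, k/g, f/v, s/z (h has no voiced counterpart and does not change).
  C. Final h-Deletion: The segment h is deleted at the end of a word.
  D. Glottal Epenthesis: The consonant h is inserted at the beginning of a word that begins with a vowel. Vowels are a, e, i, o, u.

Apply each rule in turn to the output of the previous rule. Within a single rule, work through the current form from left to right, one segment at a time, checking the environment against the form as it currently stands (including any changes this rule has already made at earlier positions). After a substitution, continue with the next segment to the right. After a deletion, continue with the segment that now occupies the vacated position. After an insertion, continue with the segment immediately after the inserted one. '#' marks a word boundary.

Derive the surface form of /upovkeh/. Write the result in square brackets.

A Intervocalic Voicing: [upovkeh] → [ubovkeh]
B Progressive Voicing Assimilation: [ubovkeh] → [ubovgeh]
C Final h-Deletion: [ubovgeh] → [ubovge]
D Glottal Epenthesis: [ubovge] → [hubovge]

[hubovge]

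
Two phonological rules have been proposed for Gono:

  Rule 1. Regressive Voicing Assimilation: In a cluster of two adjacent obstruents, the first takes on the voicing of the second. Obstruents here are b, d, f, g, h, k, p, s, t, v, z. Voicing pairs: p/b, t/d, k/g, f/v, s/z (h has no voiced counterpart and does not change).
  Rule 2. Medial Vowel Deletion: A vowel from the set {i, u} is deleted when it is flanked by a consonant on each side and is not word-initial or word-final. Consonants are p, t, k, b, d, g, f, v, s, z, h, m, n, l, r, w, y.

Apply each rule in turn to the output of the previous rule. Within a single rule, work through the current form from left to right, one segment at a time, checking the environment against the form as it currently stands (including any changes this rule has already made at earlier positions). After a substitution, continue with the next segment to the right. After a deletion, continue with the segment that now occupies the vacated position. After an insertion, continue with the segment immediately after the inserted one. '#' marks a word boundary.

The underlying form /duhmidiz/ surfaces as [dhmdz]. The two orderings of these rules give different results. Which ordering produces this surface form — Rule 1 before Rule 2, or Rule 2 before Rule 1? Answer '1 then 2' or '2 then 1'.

1 then 2

Order 1 then 2:
  1 Regressive Voicing Assimilation: no change — [duhmidiz]
  2 Medial Vowel Deletion: [duhmidiz] → [dhmdz]
  result: [dhmdz]
Order 2 then 1:
  2 Medial Vowel Deletion: [duhmidiz] → [dhmdz]
  1 Regressive Voicing Assimilation: [dhmdz] → [thmdz]
  result: [thmdz]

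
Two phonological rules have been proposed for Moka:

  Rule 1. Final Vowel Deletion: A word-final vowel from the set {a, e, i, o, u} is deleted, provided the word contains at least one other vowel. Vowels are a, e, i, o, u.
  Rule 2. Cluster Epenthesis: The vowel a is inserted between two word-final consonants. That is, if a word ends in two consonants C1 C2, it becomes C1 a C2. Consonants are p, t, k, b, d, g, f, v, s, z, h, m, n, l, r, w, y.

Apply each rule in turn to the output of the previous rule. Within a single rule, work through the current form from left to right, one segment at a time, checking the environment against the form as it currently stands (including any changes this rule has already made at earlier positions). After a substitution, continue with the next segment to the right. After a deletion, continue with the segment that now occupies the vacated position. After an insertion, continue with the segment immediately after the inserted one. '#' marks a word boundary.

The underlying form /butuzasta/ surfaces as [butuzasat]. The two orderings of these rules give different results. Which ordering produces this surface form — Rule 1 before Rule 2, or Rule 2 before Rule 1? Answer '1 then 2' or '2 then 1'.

Order 1 then 2:
  1 Final Vowel Deletion: [butuzasta] → [butuzast]
  2 Cluster Epenthesis: [butuzast] → [butuzasat]
  result: [butuzasat]
Order 2 then 1:
  2 Cluster Epenthesis: no change — [butuzasta]
  1 Final Vowel Deletion: [butuzasta] → [butuzast]
  result: [butuzast]

1 then 2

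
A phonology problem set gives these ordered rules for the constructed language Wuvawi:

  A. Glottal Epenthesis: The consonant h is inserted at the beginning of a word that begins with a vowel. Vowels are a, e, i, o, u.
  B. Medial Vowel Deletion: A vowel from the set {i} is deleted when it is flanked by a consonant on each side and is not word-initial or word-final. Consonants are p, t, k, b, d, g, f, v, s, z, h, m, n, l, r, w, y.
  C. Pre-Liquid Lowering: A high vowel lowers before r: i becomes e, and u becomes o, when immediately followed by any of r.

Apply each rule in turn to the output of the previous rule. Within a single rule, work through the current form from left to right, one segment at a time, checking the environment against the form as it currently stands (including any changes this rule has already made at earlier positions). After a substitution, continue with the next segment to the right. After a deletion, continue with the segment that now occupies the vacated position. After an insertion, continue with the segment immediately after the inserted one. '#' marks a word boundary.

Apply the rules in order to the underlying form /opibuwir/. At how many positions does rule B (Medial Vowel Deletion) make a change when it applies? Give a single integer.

2

A Glottal Epenthesis: [opibuwir] → [hopibuwir]
B Medial Vowel Deletion: [hopibuwir] → [hopbuwr]
C Pre-Liquid Lowering: no change — [hopbuwr]
Rule B changed 2 position(s).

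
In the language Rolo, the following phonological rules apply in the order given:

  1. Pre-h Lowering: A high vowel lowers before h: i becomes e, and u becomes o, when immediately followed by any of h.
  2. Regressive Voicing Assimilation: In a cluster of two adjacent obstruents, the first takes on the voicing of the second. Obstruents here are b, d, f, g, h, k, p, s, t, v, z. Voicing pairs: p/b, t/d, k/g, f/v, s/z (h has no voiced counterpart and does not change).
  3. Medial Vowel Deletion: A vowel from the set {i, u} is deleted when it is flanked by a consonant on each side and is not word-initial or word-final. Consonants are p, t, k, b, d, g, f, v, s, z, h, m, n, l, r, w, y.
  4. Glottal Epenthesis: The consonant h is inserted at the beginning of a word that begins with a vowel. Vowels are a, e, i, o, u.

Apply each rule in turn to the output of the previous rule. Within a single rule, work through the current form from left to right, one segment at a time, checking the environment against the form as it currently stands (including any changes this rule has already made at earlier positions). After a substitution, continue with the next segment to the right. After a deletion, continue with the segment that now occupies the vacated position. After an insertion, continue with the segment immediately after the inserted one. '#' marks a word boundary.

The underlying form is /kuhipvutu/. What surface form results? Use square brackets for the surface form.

[kohbvtu]

1 Pre-h Lowering: [kuhipvutu] → [kohipvutu]
2 Regressive Voicing Assimilation: [kohipvutu] → [kohibvutu]
3 Medial Vowel Deletion: [kohibvutu] → [kohbvtu]
4 Glottal Epenthesis: no change — [kohbvtu]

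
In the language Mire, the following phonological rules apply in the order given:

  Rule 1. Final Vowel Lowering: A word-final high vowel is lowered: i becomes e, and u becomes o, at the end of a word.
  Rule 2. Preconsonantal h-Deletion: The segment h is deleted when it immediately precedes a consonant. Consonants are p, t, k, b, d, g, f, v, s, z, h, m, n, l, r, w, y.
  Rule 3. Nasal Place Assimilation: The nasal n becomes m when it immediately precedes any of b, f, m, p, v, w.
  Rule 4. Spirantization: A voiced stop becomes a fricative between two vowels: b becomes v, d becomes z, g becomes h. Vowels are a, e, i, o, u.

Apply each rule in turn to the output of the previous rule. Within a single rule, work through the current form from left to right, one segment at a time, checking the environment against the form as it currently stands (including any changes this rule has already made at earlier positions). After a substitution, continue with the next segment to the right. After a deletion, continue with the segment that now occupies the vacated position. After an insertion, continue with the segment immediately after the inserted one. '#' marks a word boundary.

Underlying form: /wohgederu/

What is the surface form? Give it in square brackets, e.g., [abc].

[wohezero]

Rule 1 Final Vowel Lowering: [wohgederu] → [wohgedero]
Rule 2 Preconsonantal h-Deletion: [wohgedero] → [wogedero]
Rule 3 Nasal Place Assimilation: no change — [wogedero]
Rule 4 Spirantization: [wogedero] → [wohezero]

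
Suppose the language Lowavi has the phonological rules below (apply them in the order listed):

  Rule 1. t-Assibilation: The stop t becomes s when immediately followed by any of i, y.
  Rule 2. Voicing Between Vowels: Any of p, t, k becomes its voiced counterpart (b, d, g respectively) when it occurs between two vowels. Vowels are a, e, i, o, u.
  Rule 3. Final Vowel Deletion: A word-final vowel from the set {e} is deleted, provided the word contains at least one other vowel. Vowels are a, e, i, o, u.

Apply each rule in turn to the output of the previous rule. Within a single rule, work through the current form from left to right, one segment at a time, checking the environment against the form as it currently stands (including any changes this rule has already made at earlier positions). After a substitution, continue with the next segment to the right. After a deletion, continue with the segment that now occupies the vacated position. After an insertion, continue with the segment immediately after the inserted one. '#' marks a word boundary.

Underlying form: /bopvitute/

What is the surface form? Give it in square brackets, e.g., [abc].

[bopvidud]

Rule 1 t-Assibilation: no change — [bopvitute]
Rule 2 Voicing Between Vowels: [bopvitute] → [bopvidude]
Rule 3 Final Vowel Deletion: [bopvidude] → [bopvidud]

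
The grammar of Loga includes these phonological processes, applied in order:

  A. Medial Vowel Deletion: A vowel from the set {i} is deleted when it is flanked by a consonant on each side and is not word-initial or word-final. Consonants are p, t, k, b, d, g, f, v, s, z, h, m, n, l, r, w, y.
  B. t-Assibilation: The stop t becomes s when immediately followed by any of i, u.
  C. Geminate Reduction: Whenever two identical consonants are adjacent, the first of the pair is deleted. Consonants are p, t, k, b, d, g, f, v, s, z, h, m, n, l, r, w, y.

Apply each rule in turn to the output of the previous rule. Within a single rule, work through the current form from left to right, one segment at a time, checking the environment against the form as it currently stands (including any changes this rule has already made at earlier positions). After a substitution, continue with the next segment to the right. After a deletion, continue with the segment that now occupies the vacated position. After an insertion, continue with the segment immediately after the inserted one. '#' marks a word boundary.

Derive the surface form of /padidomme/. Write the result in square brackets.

[padome]

A Medial Vowel Deletion: [padidomme] → [paddomme]
B t-Assibilation: no change — [paddomme]
C Geminate Reduction: [paddomme] → [padome]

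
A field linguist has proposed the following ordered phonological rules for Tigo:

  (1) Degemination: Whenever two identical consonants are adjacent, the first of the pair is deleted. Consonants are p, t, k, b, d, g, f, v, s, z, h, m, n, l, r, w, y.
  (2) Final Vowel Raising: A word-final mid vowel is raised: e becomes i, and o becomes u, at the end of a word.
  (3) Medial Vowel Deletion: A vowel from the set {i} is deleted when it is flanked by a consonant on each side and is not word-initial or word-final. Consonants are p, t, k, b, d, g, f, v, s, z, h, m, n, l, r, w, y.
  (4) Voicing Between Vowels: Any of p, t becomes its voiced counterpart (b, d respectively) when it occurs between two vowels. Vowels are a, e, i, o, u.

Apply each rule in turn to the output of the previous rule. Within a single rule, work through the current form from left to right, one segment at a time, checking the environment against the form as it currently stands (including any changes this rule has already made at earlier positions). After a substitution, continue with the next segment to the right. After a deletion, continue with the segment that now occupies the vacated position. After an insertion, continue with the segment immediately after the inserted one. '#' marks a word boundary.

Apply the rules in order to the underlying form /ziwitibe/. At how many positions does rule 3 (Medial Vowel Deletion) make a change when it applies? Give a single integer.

(1) Degemination: no change — [ziwitibe]
(2) Final Vowel Raising: [ziwitibe] → [ziwitibi]
(3) Medial Vowel Deletion: [ziwitibi] → [zwtbi]
(4) Voicing Between Vowels: no change — [zwtbi]
Rule 3 changed 3 position(s).

3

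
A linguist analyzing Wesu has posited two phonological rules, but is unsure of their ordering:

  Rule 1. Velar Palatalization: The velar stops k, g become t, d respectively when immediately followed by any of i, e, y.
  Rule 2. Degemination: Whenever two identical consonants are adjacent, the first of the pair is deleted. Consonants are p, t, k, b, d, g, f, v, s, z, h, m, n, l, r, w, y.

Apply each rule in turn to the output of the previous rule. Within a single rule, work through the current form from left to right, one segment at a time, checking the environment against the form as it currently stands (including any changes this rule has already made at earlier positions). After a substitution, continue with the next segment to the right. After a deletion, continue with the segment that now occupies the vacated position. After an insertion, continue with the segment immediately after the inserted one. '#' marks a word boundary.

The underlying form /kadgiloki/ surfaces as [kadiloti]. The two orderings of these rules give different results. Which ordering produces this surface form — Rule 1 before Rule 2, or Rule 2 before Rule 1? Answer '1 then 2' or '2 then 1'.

Order 1 then 2:
  1 Velar Palatalization: [kadgiloki] → [kaddiloti]
  2 Degemination: [kaddiloti] → [kadiloti]
  result: [kadiloti]
Order 2 then 1:
  2 Degemination: no change — [kadgiloki]
  1 Velar Palatalization: [kadgiloki] → [kaddiloti]
  result: [kaddiloti]

1 then 2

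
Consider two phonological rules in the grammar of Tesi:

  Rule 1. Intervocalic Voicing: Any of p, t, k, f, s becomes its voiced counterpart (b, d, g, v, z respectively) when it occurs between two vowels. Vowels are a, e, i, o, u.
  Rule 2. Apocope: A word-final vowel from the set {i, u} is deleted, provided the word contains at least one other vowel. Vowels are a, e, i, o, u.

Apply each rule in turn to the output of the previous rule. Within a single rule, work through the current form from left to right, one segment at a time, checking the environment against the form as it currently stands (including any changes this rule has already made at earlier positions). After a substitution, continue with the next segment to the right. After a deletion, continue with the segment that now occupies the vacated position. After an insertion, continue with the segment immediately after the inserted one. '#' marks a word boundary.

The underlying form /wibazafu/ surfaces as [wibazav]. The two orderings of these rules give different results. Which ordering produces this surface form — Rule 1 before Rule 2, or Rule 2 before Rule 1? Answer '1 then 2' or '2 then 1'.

1 then 2

Order 1 then 2:
  1 Intervocalic Voicing: [wibazafu] → [wibazavu]
  2 Apocope: [wibazavu] → [wibazav]
  result: [wibazav]
Order 2 then 1:
  2 Apocope: [wibazafu] → [wibazaf]
  1 Intervocalic Voicing: no change — [wibazaf]
  result: [wibazaf]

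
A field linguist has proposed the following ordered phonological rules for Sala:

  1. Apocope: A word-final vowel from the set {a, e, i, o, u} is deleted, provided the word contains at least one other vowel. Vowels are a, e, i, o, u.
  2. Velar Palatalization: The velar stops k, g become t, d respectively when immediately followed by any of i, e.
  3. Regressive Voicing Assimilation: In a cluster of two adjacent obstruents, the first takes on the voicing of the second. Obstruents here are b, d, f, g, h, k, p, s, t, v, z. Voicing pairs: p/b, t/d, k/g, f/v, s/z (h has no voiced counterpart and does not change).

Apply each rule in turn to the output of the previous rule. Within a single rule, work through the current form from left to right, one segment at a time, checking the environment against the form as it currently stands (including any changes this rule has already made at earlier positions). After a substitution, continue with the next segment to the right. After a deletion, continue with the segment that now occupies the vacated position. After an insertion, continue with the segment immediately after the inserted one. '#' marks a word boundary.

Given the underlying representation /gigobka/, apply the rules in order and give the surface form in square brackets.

[digopk]

1 Apocope: [gigobka] → [gigobk]
2 Velar Palatalization: [gigobk] → [digobk]
3 Regressive Voicing Assimilation: [digobk] → [digopk]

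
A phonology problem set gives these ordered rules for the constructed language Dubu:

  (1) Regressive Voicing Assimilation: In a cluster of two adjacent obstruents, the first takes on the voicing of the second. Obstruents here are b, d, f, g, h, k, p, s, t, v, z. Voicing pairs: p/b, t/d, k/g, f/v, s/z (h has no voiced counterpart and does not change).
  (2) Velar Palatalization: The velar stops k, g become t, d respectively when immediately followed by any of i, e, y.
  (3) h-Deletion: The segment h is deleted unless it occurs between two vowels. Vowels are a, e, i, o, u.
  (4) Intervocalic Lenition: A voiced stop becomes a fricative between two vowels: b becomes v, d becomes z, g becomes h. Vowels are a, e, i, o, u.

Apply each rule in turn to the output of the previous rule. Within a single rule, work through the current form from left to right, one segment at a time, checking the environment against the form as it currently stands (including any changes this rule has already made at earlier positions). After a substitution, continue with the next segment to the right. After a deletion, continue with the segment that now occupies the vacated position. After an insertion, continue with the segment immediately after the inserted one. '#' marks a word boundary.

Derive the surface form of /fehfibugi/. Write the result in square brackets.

[fefivuzi]

(1) Regressive Voicing Assimilation: no change — [fehfibugi]
(2) Velar Palatalization: [fehfibugi] → [fehfibudi]
(3) h-Deletion: [fehfibudi] → [fefibudi]
(4) Intervocalic Lenition: [fefibudi] → [fefivuzi]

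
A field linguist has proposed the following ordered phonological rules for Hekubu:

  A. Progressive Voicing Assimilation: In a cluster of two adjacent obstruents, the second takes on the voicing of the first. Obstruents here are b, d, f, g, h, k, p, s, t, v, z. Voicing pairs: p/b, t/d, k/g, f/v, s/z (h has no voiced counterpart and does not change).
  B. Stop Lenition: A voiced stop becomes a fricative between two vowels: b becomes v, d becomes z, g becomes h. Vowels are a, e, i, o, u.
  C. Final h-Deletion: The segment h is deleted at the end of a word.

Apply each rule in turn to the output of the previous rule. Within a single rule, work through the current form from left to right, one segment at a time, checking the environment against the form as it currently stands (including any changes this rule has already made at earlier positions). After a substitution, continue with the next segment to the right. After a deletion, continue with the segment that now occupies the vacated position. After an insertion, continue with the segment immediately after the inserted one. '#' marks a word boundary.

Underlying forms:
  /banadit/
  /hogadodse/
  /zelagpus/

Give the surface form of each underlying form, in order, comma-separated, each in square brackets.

[banazit], [hohazodze], [zelagbus]

/banadit/:
  A Progressive Voicing Assimilation: no change — [banadit]
  B Stop Lenition: [banadit] → [banazit]
  C Final h-Deletion: no change — [banazit]
/hogadodse/:
  A Progressive Voicing Assimilation: [hogadodse] → [hogadodze]
  B Stop Lenition: [hogadodze] → [hohazodze]
  C Final h-Deletion: no change — [hohazodze]
/zelagpus/:
  A Progressive Voicing Assimilation: [zelagpus] → [zelagbus]
  B Stop Lenition: no change — [zelagbus]
  C Final h-Deletion: no change — [zelagbus]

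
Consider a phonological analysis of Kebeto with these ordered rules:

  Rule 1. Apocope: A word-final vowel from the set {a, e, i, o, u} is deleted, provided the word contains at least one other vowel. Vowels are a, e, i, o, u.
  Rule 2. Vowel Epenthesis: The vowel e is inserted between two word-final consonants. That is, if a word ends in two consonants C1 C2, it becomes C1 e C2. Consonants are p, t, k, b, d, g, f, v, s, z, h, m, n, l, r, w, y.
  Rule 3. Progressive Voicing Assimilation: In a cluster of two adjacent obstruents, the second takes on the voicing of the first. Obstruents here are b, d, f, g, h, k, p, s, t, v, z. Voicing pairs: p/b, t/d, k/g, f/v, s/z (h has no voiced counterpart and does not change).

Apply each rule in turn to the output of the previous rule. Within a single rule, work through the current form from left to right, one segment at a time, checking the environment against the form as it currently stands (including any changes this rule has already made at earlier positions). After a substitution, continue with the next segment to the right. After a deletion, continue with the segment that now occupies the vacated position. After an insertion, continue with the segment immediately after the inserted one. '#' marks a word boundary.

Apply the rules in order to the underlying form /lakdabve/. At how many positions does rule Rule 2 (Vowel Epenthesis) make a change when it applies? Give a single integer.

1

Rule 1 Apocope: [lakdabve] → [lakdabv]
Rule 2 Vowel Epenthesis: [lakdabv] → [lakdabev]
Rule 3 Progressive Voicing Assimilation: [lakdabev] → [laktabev]
Rule Rule 2 changed 1 position(s).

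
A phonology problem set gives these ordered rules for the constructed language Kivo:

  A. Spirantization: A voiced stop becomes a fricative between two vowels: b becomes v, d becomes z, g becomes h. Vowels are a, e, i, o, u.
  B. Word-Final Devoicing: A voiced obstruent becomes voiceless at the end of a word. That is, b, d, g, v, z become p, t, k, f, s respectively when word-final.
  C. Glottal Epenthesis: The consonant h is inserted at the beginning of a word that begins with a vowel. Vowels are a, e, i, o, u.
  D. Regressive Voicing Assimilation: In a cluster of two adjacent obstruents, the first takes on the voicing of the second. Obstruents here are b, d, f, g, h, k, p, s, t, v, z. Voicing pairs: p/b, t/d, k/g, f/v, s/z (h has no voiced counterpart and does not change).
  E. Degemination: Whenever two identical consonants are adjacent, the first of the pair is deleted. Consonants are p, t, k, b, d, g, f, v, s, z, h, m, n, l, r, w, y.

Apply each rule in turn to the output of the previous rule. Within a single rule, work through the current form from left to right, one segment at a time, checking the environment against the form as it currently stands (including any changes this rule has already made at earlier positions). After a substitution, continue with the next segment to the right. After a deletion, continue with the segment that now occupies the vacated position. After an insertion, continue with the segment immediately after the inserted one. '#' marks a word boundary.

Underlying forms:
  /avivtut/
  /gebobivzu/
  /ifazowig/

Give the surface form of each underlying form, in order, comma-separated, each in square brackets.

[haviftut], [gevovivzu], [hifazowik]

/avivtut/:
  A Spirantization: no change — [avivtut]
  B Word-Final Devoicing: no change — [avivtut]
  C Glottal Epenthesis: [avivtut] → [havivtut]
  D Regressive Voicing Assimilation: [havivtut] → [haviftut]
  E Degemination: no change — [haviftut]
/gebobivzu/:
  A Spirantization: [gebobivzu] → [gevovivzu]
  B Word-Final Devoicing: no change — [gevovivzu]
  C Glottal Epenthesis: no change — [gevovivzu]
  D Regressive Voicing Assimilation: no change — [gevovivzu]
  E Degemination: no change — [gevovivzu]
/ifazowig/:
  A Spirantization: no change — [ifazowig]
  B Word-Final Devoicing: [ifazowig] → [ifazowik]
  C Glottal Epenthesis: [ifazowik] → [hifazowik]
  D Regressive Voicing Assimilation: no change — [hifazowik]
  E Degemination: no change — [hifazowik]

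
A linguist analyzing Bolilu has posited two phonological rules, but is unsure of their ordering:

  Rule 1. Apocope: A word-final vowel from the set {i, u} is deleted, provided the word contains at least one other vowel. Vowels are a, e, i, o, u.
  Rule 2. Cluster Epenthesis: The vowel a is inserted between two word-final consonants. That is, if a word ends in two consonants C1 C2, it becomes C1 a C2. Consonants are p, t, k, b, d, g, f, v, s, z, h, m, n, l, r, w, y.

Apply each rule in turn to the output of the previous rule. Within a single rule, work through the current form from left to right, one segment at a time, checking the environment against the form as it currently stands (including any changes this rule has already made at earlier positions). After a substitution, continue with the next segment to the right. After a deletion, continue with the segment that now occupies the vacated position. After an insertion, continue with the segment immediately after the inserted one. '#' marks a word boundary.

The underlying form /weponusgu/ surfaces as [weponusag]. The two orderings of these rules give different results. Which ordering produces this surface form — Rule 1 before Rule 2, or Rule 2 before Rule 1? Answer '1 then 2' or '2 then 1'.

1 then 2

Order 1 then 2:
  1 Apocope: [weponusgu] → [weponusg]
  2 Cluster Epenthesis: [weponusg] → [weponusag]
  result: [weponusag]
Order 2 then 1:
  2 Cluster Epenthesis: no change — [weponusgu]
  1 Apocope: [weponusgu] → [weponusg]
  result: [weponusg]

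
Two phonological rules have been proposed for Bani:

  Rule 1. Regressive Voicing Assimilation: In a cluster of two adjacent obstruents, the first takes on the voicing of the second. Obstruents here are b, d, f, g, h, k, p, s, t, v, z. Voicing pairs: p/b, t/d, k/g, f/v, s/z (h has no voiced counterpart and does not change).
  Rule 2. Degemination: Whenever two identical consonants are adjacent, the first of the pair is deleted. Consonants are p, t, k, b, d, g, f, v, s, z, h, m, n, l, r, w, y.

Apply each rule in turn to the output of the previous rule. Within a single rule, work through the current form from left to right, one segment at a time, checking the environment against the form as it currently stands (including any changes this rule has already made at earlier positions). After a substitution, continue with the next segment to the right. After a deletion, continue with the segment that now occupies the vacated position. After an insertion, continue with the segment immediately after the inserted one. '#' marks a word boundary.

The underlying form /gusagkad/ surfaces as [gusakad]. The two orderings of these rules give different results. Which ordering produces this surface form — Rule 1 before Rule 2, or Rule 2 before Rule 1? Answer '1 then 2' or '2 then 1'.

Order 1 then 2:
  1 Regressive Voicing Assimilation: [gusagkad] → [gusakkad]
  2 Degemination: [gusakkad] → [gusakad]
  result: [gusakad]
Order 2 then 1:
  2 Degemination: no change — [gusagkad]
  1 Regressive Voicing Assimilation: [gusagkad] → [gusakkad]
  result: [gusakkad]

1 then 2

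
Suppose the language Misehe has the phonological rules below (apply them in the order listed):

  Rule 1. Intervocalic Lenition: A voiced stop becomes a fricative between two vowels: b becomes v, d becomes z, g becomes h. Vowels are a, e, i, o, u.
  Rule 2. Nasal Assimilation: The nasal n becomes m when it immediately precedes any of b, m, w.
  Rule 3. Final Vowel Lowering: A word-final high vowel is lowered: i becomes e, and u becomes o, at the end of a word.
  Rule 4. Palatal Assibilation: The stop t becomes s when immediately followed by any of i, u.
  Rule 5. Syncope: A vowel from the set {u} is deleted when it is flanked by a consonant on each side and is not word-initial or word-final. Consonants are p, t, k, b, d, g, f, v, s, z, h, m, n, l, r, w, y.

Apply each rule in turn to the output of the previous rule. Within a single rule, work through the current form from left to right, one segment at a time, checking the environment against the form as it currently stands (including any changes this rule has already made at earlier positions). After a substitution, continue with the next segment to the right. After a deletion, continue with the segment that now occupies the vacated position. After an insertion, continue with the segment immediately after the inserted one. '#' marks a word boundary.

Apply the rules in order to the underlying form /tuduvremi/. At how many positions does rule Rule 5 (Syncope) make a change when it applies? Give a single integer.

2

Rule 1 Intervocalic Lenition: [tuduvremi] → [tuzuvremi]
Rule 2 Nasal Assimilation: no change — [tuzuvremi]
Rule 3 Final Vowel Lowering: [tuzuvremi] → [tuzuvreme]
Rule 4 Palatal Assibilation: [tuzuvreme] → [suzuvreme]
Rule 5 Syncope: [suzuvreme] → [szvreme]
Rule Rule 5 changed 2 position(s).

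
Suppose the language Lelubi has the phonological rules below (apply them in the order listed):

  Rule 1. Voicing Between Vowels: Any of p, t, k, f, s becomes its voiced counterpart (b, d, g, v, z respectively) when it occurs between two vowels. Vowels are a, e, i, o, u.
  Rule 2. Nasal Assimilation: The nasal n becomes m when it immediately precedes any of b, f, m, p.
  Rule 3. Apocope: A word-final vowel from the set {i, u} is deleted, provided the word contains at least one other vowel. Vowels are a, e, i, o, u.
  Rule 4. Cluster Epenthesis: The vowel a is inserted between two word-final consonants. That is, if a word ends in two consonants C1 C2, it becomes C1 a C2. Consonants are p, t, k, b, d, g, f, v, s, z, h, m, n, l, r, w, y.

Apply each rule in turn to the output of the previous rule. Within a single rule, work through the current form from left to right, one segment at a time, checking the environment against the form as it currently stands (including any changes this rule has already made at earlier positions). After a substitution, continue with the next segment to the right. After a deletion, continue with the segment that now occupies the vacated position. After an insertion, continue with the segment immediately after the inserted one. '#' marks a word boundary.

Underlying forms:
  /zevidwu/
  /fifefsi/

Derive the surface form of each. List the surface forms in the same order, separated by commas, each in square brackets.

[zevidaw], [fivefas]

/zevidwu/:
  Rule 1 Voicing Between Vowels: no change — [zevidwu]
  Rule 2 Nasal Assimilation: no change — [zevidwu]
  Rule 3 Apocope: [zevidwu] → [zevidw]
  Rule 4 Cluster Epenthesis: [zevidw] → [zevidaw]
/fifefsi/:
  Rule 1 Voicing Between Vowels: [fifefsi] → [fivefsi]
  Rule 2 Nasal Assimilation: no change — [fivefsi]
  Rule 3 Apocope: [fivefsi] → [fivefs]
  Rule 4 Cluster Epenthesis: [fivefs] → [fivefas]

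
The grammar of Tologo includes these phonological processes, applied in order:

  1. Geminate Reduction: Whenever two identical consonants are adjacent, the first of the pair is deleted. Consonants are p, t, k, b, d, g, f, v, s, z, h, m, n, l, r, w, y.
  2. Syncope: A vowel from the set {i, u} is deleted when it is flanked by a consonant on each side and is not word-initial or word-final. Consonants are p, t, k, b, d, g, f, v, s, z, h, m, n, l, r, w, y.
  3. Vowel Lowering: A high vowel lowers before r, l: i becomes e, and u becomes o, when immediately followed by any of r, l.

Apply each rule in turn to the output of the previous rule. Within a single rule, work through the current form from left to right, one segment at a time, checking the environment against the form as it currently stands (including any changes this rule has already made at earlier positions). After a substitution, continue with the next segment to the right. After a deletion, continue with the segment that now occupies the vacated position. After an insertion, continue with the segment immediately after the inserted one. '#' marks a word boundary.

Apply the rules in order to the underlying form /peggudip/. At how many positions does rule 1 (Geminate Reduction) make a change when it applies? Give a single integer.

1 Geminate Reduction: [peggudip] → [pegudip]
2 Syncope: [pegudip] → [pegdp]
3 Vowel Lowering: no change — [pegdp]
Rule 1 changed 1 position(s).

1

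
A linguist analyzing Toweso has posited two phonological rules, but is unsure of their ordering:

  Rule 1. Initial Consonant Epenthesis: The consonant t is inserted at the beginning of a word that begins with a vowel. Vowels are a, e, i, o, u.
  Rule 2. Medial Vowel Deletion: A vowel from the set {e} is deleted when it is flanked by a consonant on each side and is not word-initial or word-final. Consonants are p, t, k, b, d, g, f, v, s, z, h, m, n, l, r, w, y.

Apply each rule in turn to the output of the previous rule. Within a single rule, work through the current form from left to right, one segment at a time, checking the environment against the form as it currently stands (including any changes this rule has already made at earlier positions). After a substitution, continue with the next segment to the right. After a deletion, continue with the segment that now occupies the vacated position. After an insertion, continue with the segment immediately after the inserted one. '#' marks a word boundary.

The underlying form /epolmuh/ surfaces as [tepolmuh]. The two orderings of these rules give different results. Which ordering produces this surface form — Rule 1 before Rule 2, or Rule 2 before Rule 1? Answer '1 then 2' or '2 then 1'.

2 then 1

Order 1 then 2:
  1 Initial Consonant Epenthesis: [epolmuh] → [tepolmuh]
  2 Medial Vowel Deletion: [tepolmuh] → [tpolmuh]
  result: [tpolmuh]
Order 2 then 1:
  2 Medial Vowel Deletion: no change — [epolmuh]
  1 Initial Consonant Epenthesis: [epolmuh] → [tepolmuh]
  result: [tepolmuh]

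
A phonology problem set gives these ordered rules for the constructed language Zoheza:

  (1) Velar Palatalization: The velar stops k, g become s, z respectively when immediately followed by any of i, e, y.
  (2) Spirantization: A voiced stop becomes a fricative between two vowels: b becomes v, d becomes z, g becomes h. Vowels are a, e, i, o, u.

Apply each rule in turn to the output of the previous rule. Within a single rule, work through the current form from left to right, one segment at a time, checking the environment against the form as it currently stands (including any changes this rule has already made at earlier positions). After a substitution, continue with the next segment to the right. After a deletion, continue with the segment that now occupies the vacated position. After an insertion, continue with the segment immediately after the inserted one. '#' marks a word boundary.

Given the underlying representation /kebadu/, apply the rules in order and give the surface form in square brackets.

(1) Velar Palatalization: [kebadu] → [sebadu]
(2) Spirantization: [sebadu] → [sevazu]

[sevazu]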